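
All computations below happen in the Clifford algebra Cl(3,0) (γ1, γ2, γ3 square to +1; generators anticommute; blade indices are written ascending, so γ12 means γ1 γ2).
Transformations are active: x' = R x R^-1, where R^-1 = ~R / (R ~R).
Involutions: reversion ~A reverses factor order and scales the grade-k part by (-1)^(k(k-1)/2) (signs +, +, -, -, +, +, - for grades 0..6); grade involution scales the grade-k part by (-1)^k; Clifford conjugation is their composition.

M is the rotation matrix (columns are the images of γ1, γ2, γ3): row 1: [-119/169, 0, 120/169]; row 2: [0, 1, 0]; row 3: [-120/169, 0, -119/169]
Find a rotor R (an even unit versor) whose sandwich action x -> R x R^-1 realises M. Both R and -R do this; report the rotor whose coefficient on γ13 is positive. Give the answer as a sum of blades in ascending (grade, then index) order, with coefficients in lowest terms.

Method: write R = a + b12*γ12 + b13*γ13 + b23*γ23 with a^2 + b12^2 + b13^2 + b23^2 = 1 (so R^-1 = ~R). Expanding the columns R e_j ~R gives tr M = 4a^2 - 1 and, from the antisymmetric part, M21 - M12 = -4a*b12, M13 - M31 = 4a*b13, M32 - M23 = -4a*b23.
Here tr M = -69/169, so a^2 = (1 + tr M)/4 = 25/169 and a = ±5/13. Taking a = 5/13: M21 - M12 = 0, M13 - M31 = 240/169, M32 - M23 = 0, giving b12 = 0, b13 = 12/13, b23 = 0, i.e. R = 5/13 + 12/13*γ13.
Its γ13 coefficient is already positive.
Answer: 5/13 + 12/13*γ13. Why the constraint matters: R and -R act identically through the sandwich — M has trace -69/169 either way — so only the sign condition on γ13 picks one of the two preimages.


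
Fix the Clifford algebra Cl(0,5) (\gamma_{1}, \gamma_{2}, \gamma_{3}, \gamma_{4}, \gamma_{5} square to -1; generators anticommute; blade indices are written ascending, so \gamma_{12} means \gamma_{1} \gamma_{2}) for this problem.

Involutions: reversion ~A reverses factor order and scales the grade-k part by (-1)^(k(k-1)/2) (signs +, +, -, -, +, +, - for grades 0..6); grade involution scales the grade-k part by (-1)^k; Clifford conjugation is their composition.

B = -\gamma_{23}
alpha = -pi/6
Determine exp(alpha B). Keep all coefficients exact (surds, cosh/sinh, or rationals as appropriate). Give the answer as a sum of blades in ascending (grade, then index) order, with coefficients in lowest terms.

B^2 = (-1)^2*(\gamma_{23})^2 = 1*(-1) = -1 (a basis 2-blade squares to minus the product of its generators' squares).
B^2 = -1 — the series telescopes trigonometrically here: l = 1, alpha*l = - \frac{\pi}{6}, so exp(alpha B) = cos(- \frac{\pi}{6}) + (sin(- \frac{\pi}{6})/1)*B = \frac{\sqrt{3}}{2} + (- \frac{1}{2})*B.
Answer: \frac{\sqrt{3}}{2} + \frac{1}{2} \gamma_{23}


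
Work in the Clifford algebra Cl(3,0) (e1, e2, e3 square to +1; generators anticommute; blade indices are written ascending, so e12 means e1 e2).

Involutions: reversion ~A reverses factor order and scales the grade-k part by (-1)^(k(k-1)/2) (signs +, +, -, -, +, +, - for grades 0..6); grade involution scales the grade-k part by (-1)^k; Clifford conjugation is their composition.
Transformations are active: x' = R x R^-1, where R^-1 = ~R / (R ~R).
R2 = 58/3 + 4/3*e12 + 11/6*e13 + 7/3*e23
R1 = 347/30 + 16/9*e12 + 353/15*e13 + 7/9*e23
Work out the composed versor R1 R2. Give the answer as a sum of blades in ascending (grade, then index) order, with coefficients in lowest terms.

Distribute over the terms of R1 (each basis-blade product reordered to ascending indices, repeated generators contracted through their squares):
(347/30) R2 = 10063/45 + 694/45*e12 + 3817/180*e13 + 2429/90*e23
(16/9*e12) R2 = -64/27 + 928/27*e12 + 112/27*e13 - 88/27*e23
(353/15*e13) R2 = -3883/90 - 2471/45*e12 + 20474/45*e13 + 1412/45*e23
(7/9*e23) R2 = -49/27 + 77/54*e12 - 28/27*e13 + 406/27*e23
Summing the partial products and collecting blades:
Answer: 47599/270 - 997/270*e12 + 86273/180*e13 + 6313/90*e23


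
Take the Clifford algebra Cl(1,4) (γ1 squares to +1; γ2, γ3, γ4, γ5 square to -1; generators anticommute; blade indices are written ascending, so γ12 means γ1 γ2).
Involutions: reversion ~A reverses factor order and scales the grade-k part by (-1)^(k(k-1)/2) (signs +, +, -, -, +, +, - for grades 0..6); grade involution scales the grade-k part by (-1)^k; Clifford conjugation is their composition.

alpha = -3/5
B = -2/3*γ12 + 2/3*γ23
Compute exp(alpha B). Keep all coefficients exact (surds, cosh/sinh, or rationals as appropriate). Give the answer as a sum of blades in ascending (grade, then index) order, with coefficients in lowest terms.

B^2 term by term: the squares give (-2/3)^2*(γ12)^2 + (2/3)^2*(γ23)^2 = 4/9*(+1) + 4/9*(-1) = 0 (each basis 2-blade squares to minus the product of its generators' squares); cross terms between blades sharing an index anticommute and cancel. So B^2 = 0.
B^2 = 0, so the series truncates immediately: exp(alpha B) = 1 + alpha B (parabolic case).
Answer: 1 + 2/5*γ12 - 2/5*γ23


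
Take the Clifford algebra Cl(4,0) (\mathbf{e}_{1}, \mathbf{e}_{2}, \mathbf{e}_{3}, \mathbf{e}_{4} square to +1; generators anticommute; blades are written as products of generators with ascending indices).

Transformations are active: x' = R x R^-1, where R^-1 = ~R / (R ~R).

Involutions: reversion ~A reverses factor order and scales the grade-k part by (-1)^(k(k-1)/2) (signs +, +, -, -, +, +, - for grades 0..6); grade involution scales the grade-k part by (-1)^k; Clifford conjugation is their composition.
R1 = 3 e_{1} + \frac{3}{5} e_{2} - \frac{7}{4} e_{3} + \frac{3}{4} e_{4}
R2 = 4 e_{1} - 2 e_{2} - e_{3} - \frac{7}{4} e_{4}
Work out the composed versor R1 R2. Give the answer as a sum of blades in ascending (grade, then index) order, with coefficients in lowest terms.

Distribute over the terms of R1 (each basis-blade product reordered to ascending indices, repeated generators contracted through their squares):
(3 e_{1}) R2 = 12 - 6 e_{1} e_{2} - 3 e_{1} e_{3} - \frac{21}{4} e_{1} e_{4}
(\frac{3}{5} e_{2}) R2 = -\frac{6}{5} - \frac{12}{5} e_{1} e_{2} - \frac{3}{5} e_{2} e_{3} - \frac{21}{20} e_{2} e_{4}
(-\frac{7}{4} e_{3}) R2 = \frac{7}{4} + 7 e_{1} e_{3} - \frac{7}{2} e_{2} e_{3} + \frac{49}{16} e_{3} e_{4}
(\frac{3}{4} e_{4}) R2 = -\frac{21}{16} - 3 e_{1} e_{4} + \frac{3}{2} e_{2} e_{4} + \frac{3}{4} e_{3} e_{4}
Summing the partial products and collecting blades:
Answer: \frac{899}{80} - \frac{42}{5} e_{1} e_{2} + 4 e_{1} e_{3} - \frac{33}{4} e_{1} e_{4} - \frac{41}{10} e_{2} e_{3} + \frac{9}{20} e_{2} e_{4} + \frac{61}{16} e_{3} e_{4}


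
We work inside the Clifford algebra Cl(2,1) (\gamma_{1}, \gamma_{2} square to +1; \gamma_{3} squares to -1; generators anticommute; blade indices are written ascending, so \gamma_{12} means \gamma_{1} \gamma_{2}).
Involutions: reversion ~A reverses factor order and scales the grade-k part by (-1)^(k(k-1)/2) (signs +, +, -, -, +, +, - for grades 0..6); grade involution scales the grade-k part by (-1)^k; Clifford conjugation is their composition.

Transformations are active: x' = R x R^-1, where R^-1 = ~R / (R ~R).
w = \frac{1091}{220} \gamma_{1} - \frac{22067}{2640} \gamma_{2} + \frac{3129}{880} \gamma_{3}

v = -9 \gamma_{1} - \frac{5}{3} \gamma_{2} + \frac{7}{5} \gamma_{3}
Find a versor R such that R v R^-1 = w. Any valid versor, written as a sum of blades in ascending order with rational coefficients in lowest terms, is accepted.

Equal squares first: v^2 = w^2 = \frac{18409}{225}. Then v + w = -\frac{889}{220} \gamma_{1} - \frac{26467}{2640} \gamma_{2} + \frac{4361}{880} \gamma_{3} is a versor taking v to w, provided it is invertible.
Answer: -\frac{889}{220} \gamma_{1} - \frac{26467}{2640} \gamma_{2} + \frac{4361}{880} \gamma_{3}


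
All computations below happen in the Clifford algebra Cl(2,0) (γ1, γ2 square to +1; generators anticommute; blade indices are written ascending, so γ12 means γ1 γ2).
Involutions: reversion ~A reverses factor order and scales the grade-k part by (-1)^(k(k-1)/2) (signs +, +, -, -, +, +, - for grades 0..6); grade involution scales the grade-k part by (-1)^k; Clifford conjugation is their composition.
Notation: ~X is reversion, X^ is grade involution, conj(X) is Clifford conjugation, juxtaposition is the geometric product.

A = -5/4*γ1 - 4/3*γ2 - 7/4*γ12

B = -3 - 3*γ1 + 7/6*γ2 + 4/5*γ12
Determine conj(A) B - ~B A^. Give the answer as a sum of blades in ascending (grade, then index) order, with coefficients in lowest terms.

first term: -647/180 - 111/40*γ1 + 9/4*γ2 + 5/24*γ12
second term: -647/180 - 111/40*γ1 + 9/4*γ2 - 5/24*γ12
Answer: 5/12*γ12


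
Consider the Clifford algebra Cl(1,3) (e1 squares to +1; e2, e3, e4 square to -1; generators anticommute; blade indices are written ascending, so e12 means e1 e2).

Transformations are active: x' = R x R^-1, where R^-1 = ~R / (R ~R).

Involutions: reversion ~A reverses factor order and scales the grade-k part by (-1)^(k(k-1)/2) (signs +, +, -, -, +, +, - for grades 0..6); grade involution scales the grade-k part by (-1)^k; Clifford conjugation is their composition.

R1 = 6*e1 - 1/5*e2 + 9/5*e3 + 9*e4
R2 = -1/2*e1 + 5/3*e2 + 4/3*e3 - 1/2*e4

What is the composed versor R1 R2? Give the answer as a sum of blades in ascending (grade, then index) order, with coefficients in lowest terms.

Distribute over the terms of R1 (each basis-blade product reordered to ascending indices, repeated generators contracted through their squares):
(6*e1) R2 = -3 + 10*e12 + 8*e13 - 3*e14
(-1/5*e2) R2 = 1/3 - 1/10*e12 - 4/15*e23 + 1/10*e24
(9/5*e3) R2 = -12/5 + 9/10*e13 - 3*e23 - 9/10*e34
(9*e4) R2 = 9/2 + 9/2*e14 - 15*e24 - 12*e34
Summing the partial products and collecting blades:
Answer: -17/30 + 99/10*e12 + 89/10*e13 + 3/2*e14 - 49/15*e23 - 149/10*e24 - 129/10*e34


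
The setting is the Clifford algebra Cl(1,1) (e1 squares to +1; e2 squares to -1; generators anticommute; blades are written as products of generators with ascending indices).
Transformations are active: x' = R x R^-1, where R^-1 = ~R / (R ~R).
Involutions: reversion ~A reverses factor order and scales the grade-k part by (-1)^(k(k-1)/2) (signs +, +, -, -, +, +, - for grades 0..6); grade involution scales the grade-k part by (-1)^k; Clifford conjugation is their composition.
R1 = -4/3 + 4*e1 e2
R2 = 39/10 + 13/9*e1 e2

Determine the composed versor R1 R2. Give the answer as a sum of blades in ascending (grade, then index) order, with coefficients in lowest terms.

Distribute over the terms of R1 (each basis-blade product reordered to ascending indices, repeated generators contracted through their squares):
(-4/3) R2 = -26/5 - 52/27*e1 e2
(4*e1 e2) R2 = 52/9 + 78/5*e1 e2
Summing the partial products and collecting blades:
Answer: 26/45 + 1846/135*e1 e2


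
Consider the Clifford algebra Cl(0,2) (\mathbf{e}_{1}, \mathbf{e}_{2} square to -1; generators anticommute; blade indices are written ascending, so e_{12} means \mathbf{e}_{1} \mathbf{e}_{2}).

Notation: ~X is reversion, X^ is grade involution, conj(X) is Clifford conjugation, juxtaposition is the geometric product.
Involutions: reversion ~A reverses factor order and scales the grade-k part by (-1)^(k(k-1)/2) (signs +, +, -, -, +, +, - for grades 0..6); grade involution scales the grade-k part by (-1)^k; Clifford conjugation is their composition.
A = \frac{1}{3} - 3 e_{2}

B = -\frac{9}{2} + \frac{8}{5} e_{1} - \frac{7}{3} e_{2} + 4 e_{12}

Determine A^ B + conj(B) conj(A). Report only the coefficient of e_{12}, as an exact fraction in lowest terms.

first term: \frac{11}{2} + \frac{188}{15} e_{1} - \frac{257}{18} e_{2} - \frac{52}{15} e_{12}
second term: -\frac{17}{2} + \frac{172}{15} e_{1} - \frac{229}{18} e_{2} - \frac{92}{15} e_{12}
Answer: -\frac{48}{5}


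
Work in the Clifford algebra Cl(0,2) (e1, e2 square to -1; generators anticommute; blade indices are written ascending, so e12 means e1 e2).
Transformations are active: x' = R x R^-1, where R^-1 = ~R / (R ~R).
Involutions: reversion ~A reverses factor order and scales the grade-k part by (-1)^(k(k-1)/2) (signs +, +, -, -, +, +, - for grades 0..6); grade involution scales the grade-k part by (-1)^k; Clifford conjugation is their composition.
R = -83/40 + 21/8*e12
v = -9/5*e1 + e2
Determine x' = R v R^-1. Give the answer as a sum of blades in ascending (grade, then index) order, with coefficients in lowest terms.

~R = -83/40 - 21/8*e12, and R ~R = 8957/800, so R^-1 = ~R / (8957/800).
R v = 111/100*e1 - 34/5*e2
Answer: 62187/44785*e1 + 13619/8957*e2


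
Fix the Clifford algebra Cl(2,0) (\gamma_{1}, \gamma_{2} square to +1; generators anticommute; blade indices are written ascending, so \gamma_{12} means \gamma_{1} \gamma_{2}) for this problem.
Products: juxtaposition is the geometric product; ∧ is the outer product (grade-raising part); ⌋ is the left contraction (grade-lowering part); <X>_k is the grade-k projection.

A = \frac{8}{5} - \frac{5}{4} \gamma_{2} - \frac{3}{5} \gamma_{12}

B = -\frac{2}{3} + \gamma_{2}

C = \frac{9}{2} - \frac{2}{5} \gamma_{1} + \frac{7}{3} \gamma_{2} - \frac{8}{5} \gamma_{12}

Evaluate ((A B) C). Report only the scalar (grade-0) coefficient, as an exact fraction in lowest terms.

step 1: -\frac{139}{60} - \frac{3}{5} \gamma_{1} + \frac{73}{30} \gamma_{2} + \frac{2}{5} \gamma_{12}
step 2: -\frac{6961}{1800} + \frac{229}{75} \gamma_{1} + \frac{2999}{450} \gamma_{2} + \frac{127}{25} \gamma_{12}
Answer: -\frac{6961}{1800}


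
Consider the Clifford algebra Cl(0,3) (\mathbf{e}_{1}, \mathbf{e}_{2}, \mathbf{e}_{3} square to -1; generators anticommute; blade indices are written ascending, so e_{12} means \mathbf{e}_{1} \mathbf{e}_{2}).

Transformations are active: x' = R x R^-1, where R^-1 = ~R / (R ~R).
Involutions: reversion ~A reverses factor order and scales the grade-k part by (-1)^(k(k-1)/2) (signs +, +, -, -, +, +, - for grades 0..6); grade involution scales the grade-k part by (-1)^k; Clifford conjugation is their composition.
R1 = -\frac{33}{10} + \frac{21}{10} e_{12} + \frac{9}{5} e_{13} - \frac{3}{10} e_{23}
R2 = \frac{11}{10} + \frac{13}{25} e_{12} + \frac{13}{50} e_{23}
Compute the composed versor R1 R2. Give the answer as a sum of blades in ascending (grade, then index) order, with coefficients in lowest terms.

Distribute over the terms of R2 (each basis-blade product reordered to ascending indices, repeated generators contracted through their squares):
R1 (\frac{11}{10}) = -\frac{363}{100} + \frac{231}{100} e_{12} + \frac{99}{50} e_{13} - \frac{33}{100} e_{23}
R1 (\frac{13}{25} e_{12}) = -\frac{273}{250} - \frac{429}{250} e_{12} - \frac{39}{250} e_{13} - \frac{117}{125} e_{23}
R1 (\frac{13}{50} e_{23}) = \frac{39}{500} + \frac{117}{250} e_{12} - \frac{273}{500} e_{13} - \frac{429}{500} e_{23}
Summing the partial products and collecting blades:
Answer: -\frac{1161}{250} + \frac{531}{500} e_{12} + \frac{639}{500} e_{13} - \frac{531}{250} e_{23}


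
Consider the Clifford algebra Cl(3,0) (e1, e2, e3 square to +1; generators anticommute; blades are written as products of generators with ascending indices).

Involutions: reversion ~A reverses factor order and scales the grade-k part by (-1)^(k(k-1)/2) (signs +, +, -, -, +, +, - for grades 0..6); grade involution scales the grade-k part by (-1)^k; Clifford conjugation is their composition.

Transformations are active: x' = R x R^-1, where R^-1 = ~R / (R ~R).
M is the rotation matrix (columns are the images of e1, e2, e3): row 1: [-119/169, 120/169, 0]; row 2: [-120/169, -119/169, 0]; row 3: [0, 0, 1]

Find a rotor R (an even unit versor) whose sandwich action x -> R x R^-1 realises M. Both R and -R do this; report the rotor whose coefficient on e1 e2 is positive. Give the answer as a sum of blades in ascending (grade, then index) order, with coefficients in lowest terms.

Method: write R = a + b12*e1 e2 + b13*e1 e3 + b23*e2 e3 with a^2 + b12^2 + b13^2 + b23^2 = 1 (so R^-1 = ~R). Expanding the columns R e_j ~R gives tr M = 4a^2 - 1 and, from the antisymmetric part, M21 - M12 = -4a*b12, M13 - M31 = 4a*b13, M32 - M23 = -4a*b23.
Here tr M = -69/169, so a^2 = (1 + tr M)/4 = 25/169 and a = ±5/13. Taking a = 5/13: M21 - M12 = -240/169, M13 - M31 = 0, M32 - M23 = 0, giving b12 = 12/13, b13 = 0, b23 = 0, i.e. R = 5/13 + 12/13*e1 e2.
Its e1 e2 coefficient is already positive.
Answer: 5/13 + 12/13*e1 e2. Sheet selection: the two-to-one cover makes ±R indistinguishable at the matrix level (trace -69/169), so uniqueness comes from the required sign on e1 e2.


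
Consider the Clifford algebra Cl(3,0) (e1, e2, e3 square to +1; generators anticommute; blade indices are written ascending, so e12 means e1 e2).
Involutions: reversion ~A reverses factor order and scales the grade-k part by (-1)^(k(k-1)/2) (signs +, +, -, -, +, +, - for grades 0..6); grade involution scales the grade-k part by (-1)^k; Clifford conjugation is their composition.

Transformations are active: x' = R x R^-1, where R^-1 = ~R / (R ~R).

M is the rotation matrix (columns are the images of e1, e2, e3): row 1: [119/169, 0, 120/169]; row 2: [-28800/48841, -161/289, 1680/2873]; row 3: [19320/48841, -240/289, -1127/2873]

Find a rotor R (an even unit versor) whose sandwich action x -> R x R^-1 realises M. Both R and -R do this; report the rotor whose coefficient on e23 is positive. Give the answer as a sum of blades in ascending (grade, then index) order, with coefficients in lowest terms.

Method: write R = a + b12*e12 + b13*e13 + b23*e23 with a^2 + b12^2 + b13^2 + b23^2 = 1 (so R^-1 = ~R). Expanding the columns R e_j ~R gives tr M = 4a^2 - 1 and, from the antisymmetric part, M21 - M12 = -4a*b12, M13 - M31 = 4a*b13, M32 - M23 = -4a*b23.
Here tr M = -11977/48841, so a^2 = (1 + tr M)/4 = 9216/48841 and a = ±96/221. Taking a = 96/221: M21 - M12 = -28800/48841, M13 - M31 = 15360/48841, M32 - M23 = -69120/48841, giving b12 = 75/221, b13 = 40/221, b23 = 180/221, i.e. R = 96/221 + 75/221*e12 + 40/221*e13 + 180/221*e23.
Its e23 coefficient is already positive.
Answer: 96/221 + 75/221*e12 + 40/221*e13 + 180/221*e23. Recall the cover is two-to-one: with M of trace -11977/48841, both preimages act alike, and the stated e23 sign chooses the sheet.


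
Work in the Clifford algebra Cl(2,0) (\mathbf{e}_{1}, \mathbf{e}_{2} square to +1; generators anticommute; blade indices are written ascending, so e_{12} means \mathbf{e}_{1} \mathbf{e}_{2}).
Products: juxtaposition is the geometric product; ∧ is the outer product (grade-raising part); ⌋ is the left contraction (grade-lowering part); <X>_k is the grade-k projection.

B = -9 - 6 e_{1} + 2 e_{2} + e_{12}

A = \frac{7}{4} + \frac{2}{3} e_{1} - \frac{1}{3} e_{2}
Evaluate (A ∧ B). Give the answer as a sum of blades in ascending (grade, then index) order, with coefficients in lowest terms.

step 1: -\frac{63}{4} - \frac{33}{2} e_{1} + \frac{13}{2} e_{2} + \frac{13}{12} e_{12}
Answer: -\frac{63}{4} - \frac{33}{2} e_{1} + \frac{13}{2} e_{2} + \frac{13}{12} e_{12}


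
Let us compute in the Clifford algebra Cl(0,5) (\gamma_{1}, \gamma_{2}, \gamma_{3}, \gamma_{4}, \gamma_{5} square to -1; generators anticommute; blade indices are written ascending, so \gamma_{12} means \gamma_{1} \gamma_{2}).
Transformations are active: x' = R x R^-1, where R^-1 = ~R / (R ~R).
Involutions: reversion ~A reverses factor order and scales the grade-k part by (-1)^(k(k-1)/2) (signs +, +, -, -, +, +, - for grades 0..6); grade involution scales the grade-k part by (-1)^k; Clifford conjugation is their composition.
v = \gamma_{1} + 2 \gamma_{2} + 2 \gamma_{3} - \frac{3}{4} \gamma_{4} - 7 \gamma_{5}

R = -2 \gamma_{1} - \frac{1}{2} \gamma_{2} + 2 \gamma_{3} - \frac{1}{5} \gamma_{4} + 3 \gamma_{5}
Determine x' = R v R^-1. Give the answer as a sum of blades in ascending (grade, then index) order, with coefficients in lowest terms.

~R = -2 \gamma_{1} - \frac{1}{2} \gamma_{2} + 2 \gamma_{3} - \frac{1}{5} \gamma_{4} + 3 \gamma_{5}, and R ~R = -\frac{1729}{100}, so R^-1 = ~R / (-\frac{1729}{100}).
R v = \frac{397}{20} - \frac{7}{2} \gamma_{12} - 6 \gamma_{13} + \frac{17}{10} \gamma_{14} + 11 \gamma_{15} - 5 \gamma_{23} + \frac{31}{40} \gamma_{24} - \frac{5}{2} \gamma_{25} - \frac{11}{10} \gamma_{34} - 20 \gamma_{35} + \frac{73}{20} \gamma_{45}
Answer: \frac{6211}{1729} \gamma_{1} - \frac{1473}{1729} \gamma_{2} - \frac{11398}{1729} \gamma_{3} + \frac{8363}{6916} \gamma_{4} + \frac{193}{1729} \gamma_{5}


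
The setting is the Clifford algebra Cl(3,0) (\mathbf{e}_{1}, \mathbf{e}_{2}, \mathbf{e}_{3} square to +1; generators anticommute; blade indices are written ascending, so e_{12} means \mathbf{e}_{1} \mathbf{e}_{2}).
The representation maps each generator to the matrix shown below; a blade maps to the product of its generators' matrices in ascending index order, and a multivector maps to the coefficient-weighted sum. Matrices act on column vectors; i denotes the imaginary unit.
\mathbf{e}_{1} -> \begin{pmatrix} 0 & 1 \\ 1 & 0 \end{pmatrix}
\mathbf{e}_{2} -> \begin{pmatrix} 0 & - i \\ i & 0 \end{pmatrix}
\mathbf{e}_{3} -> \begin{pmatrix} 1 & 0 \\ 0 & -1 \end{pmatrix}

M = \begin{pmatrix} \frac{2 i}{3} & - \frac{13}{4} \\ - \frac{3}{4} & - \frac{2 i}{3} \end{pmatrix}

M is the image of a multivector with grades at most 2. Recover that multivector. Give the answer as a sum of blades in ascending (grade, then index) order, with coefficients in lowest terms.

Method: 1, rho(e_{1}), rho(e_{2}), rho(e_{3}) form a trace-orthogonal basis of the 2x2 complex matrices (tr(X Y) = 2 if X = Y, else 0), so M = m0*1 + m1*rho(e_{1}) + m2*rho(e_{2}) + m3*rho(e_{3}) with m0 = tr(M)/2 = 0, m1 = tr(M rho(e_{1}))/2 = -2, m2 = tr(M rho(e_{2}))/2 = - \frac{5 i}{4}, m3 = tr(M rho(e_{3}))/2 = \frac{2 i}{3}.
Multiplying table entries, the bivector images are rho(e_{12}) = i*rho(e_{3}), rho(e_{13}) = -i*rho(e_{2}), rho(e_{23}) = i*rho(e_{1}); with real blade coefficients the real parts of m0..m3 are the coefficients of 1, e_{1}, e_{2}, e_{3} and the imaginary parts give the bivectors (e_{23}: Im m1, e_{13}: -Im m2, e_{12}: Im m3).
Answer: -2 e_{1} + \frac{2}{3} e_{12} + \frac{5}{4} e_{13}


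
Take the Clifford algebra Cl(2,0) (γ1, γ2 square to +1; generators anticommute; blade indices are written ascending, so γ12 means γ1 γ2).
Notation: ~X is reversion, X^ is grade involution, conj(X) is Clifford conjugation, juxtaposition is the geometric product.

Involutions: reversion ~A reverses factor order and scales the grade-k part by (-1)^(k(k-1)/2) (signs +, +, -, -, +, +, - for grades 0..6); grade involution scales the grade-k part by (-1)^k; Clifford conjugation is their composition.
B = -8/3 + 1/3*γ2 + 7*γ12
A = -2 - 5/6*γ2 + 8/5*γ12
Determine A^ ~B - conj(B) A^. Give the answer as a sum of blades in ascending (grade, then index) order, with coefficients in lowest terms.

first term: 1513/90 + 191/30*γ1 - 26/9*γ2 + 146/15*γ12
second term: 1463/90 - 53/10*γ1 - 14/9*γ2 + 146/15*γ12
Answer: 5/9 + 35/3*γ1 - 4/3*γ2


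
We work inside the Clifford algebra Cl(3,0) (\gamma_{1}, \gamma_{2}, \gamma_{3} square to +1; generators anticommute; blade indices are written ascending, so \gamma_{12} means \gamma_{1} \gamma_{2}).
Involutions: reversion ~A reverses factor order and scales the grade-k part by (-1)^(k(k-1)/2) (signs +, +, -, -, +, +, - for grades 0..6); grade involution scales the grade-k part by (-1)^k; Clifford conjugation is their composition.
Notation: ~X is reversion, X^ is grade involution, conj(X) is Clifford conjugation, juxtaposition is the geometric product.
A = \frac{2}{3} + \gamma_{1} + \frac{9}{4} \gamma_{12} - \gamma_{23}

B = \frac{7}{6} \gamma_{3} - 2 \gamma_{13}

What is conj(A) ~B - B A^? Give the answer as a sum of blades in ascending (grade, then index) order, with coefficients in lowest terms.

first term: \frac{7}{6} \gamma_{2} - \frac{11}{9} \gamma_{3} + 2 \gamma_{12} + \frac{1}{6} \gamma_{13} + \frac{9}{2} \gamma_{23} - \frac{21}{8} \gamma_{123}
second term: \frac{7}{6} \gamma_{2} - \frac{11}{9} \gamma_{3} - 2 \gamma_{12} - \frac{1}{6} \gamma_{13} - \frac{9}{2} \gamma_{23} + \frac{21}{8} \gamma_{123}
Answer: 4 \gamma_{12} + \frac{1}{3} \gamma_{13} + 9 \gamma_{23} - \frac{21}{4} \gamma_{123}


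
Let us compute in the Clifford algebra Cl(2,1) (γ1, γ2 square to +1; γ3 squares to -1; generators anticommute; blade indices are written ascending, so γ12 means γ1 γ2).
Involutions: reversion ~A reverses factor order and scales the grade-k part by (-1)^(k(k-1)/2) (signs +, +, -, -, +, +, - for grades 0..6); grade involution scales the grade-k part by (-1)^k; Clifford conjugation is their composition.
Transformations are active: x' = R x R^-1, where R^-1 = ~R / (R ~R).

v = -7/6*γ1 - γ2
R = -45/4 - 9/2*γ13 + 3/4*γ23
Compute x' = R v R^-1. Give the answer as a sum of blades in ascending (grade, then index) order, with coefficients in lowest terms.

~R = -45/4 + 9/2*γ13 - 3/4*γ23, and R ~R = 423/4, so R^-1 = ~R / (423/4).
R v = 105/8*γ1 + 45/4*γ2 - 9/2*γ3 - 43/8*γ123
Answer: -437/282*γ1 - 44/47*γ2 + 45/47*γ3


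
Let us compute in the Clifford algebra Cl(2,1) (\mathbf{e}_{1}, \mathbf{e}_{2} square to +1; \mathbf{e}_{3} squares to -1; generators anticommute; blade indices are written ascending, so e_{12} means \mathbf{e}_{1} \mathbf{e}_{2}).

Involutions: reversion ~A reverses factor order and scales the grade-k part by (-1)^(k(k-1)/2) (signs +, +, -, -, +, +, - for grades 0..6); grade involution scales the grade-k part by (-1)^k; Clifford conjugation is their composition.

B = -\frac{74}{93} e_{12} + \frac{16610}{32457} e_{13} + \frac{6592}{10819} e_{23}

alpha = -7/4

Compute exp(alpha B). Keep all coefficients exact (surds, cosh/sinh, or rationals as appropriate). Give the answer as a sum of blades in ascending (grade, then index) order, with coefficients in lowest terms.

B^2 term by term: the squares give (-\frac{74}{93})^2*(e_{12})^2 + (\frac{16610}{32457})^2*(e_{13})^2 + (\frac{6592}{10819})^2*(e_{23})^2 = \frac{5476}{8649}*(-1) + \frac{275892100}{1053456849}*(+1) + \frac{43454464}{117050761}*(+1) = 0 (each basis 2-blade squares to minus the product of its generators' squares); cross terms between blades sharing an index anticommute and cancel. So B^2 = 0.
B^2 = 0, so the series truncates immediately: exp(alpha B) = 1 + alpha B (parabolic case).
Answer: 1 + \frac{259}{186} e_{12} - \frac{58135}{64914} e_{13} - \frac{11536}{10819} e_{23}


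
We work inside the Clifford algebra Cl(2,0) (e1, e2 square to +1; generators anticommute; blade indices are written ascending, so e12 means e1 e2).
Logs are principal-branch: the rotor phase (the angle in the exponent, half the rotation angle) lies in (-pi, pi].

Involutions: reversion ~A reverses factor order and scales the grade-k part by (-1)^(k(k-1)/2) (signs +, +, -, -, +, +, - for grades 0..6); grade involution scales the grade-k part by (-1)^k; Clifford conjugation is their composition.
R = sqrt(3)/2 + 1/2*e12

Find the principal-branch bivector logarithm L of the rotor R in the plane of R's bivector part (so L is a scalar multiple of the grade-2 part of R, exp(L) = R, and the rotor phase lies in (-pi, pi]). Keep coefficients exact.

The scalar part of R is sqrt(3)/2, which fixes the principal-branch rotor phase; the unit plane is then the bivector part divided by the sine of that phase, and L is that plane scaled by the phase.
Concretely: cos(phase) = sqrt(3)/2 gives phase = ±pi/6, and since phase/sin(phase) is even the sign is immaterial: L = (phase/sin(phase)) * <R>_2 = (pi/3) * <R>_2.
Answer: pi/6*e12


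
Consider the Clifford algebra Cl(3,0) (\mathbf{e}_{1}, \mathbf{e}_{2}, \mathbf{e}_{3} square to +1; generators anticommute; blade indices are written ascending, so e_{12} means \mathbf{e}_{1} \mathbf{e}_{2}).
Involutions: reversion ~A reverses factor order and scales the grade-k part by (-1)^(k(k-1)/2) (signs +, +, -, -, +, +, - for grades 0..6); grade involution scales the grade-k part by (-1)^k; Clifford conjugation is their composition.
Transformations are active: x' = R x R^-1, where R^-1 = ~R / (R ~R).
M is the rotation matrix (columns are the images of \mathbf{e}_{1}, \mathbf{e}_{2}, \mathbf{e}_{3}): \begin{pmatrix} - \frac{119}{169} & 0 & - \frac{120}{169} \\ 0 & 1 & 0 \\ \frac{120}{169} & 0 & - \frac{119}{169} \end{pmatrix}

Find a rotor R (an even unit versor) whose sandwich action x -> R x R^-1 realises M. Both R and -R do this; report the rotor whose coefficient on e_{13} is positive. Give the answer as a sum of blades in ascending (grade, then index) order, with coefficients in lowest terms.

Method: write R = a + b12*e_{12} + b13*e_{13} + b23*e_{23} with a^2 + b12^2 + b13^2 + b23^2 = 1 (so R^-1 = ~R). Expanding the columns R e_j ~R gives tr M = 4a^2 - 1 and, from the antisymmetric part, M21 - M12 = -4a*b12, M13 - M31 = 4a*b13, M32 - M23 = -4a*b23.
Here tr M = -\frac{69}{169}, so a^2 = (1 + tr M)/4 = \frac{25}{169} and a = ±\frac{5}{13}. Taking a = \frac{5}{13}: M21 - M12 = 0, M13 - M31 = -\frac{240}{169}, M32 - M23 = 0, giving b12 = 0, b13 = -\frac{12}{13}, b23 = 0, i.e. R = \frac{5}{13} - \frac{12}{13} e_{13}.
Its e_{13} coefficient is negative, so report the other preimage -R.
Answer: -\frac{5}{13} + \frac{12}{13} e_{13}. Key observation: the double cover Spin(3) -> SO(3) sends R and -R to the same matrix (trace -\frac{69}{169} here), so the stated sign of the e_{13} coefficient is what selects one sheet.


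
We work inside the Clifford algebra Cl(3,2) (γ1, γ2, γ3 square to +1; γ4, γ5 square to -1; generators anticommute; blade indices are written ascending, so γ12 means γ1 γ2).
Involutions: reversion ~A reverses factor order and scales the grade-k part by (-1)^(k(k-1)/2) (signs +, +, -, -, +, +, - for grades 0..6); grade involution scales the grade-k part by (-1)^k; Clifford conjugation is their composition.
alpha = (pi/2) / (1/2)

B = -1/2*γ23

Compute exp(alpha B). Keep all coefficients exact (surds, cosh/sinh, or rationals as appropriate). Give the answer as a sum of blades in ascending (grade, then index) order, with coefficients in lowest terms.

B^2 = (-1/2)^2*(γ23)^2 = 1/4*(-1) = -1/4 (a basis 2-blade squares to minus the product of its generators' squares).
B^2 = -1/4 — since the square is negative, the closed form is circular: l = 1/2, alpha*l = pi/2, so exp(alpha B) = cos(pi/2) + (sin(pi/2)/(1/2))*B = 0 + (2)*B.
Answer: -γ23


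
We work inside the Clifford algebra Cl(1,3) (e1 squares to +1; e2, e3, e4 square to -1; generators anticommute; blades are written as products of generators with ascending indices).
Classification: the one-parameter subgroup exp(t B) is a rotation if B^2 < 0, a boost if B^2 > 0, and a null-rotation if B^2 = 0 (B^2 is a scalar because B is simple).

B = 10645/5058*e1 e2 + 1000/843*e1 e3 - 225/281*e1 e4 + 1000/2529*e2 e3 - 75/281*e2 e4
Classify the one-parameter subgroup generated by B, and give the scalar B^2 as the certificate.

B^2 term by term: the squares give (10645/5058)^2*(e1 e2)^2 + (1000/843)^2*(e1 e3)^2 + (-225/281)^2*(e1 e4)^2 + (1000/2529)^2*(e2 e3)^2 + (-75/281)^2*(e2 e4)^2 = 113316025/25583364*(+1) + 1000000/710649*(+1) + 50625/78961*(+1) + 1000000/6395841*(-1) + 5625/78961*(-1) = 25/4 (each basis 2-blade squares to minus the product of its generators' squares); cross terms between blades sharing an index anticommute and cancel; the commuting (index-disjoint) pairs give grade-4 terms 2*c*c'*(blade product), which cancel blade by blade — e1 e2 e3 e4: 50000/78961 - 50000/78961 = 0 — confirming B is simple. So B^2 = 25/4.
Answer: boost, certificate B^2 = 25/4. Certificate logic: 25/4 is a conjugation-invariant scalar, so its sign fixes rotation versus boost versus null-rotation outright.


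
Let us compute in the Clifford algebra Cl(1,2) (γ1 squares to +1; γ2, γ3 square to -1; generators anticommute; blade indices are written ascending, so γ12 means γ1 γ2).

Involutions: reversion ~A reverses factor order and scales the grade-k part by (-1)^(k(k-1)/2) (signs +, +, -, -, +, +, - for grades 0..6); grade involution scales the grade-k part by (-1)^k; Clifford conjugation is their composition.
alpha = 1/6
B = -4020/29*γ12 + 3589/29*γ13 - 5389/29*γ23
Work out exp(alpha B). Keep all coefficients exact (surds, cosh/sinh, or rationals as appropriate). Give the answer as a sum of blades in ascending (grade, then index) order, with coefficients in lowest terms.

B^2 term by term: the squares give (-4020/29)^2*(γ12)^2 + (3589/29)^2*(γ13)^2 + (-5389/29)^2*(γ23)^2 = 16160400/841*(+1) + 12880921/841*(+1) + 29041321/841*(-1) = 0 (each basis 2-blade squares to minus the product of its generators' squares); cross terms between blades sharing an index anticommute and cancel. So B^2 = 0.
B^2 = 0, so the series closes: exp(alpha B) = 1 + alpha B (parabolic case).
Answer: 1 - 670/29*γ12 + 3589/174*γ13 - 5389/174*γ23


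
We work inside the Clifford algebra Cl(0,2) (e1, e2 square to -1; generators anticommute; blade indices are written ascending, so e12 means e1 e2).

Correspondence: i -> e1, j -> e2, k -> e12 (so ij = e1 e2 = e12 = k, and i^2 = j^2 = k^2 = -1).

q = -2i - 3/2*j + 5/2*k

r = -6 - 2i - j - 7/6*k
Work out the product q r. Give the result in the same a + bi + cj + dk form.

In blades: q = -2*e1 - 3/2*e2 + 5/2*e12, r = -6 - 2*e1 - e2 - 7/6*e12.
Distribute q over r term by term (generator squares from the signature, products reordered to ascending indices): (-2*e1)*r = -4 + 12*e1 - 7/3*e2 + 2*e12; (-3/2*e2)*r = -3/2 + 7/4*e1 + 9*e2 - 3*e12; (5/2*e12)*r = 35/12 + 5/2*e1 - 5*e2 - 15*e12.
Sum: -31/12 + 65/4*e1 + 5/3*e2 - 16*e12; translating back through the correspondence:
Answer: -31/12 + 65/4*i + 5/3*j - 16k


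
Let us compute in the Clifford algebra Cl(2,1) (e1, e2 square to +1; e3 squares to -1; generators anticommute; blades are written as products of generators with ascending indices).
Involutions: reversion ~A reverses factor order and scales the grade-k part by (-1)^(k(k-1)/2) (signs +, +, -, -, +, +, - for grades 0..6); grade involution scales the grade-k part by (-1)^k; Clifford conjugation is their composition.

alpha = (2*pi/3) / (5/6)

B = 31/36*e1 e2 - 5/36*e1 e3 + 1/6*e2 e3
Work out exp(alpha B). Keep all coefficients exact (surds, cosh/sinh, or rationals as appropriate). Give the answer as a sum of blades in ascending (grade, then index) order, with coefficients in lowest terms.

B^2 term by term: the squares give (31/36)^2*(e1 e2)^2 + (-5/36)^2*(e1 e3)^2 + (1/6)^2*(e2 e3)^2 = 961/1296*(-1) + 25/1296*(+1) + 1/36*(+1) = -25/36 (each basis 2-blade squares to minus the product of its generators' squares); cross terms between blades sharing an index anticommute and cancel. So B^2 = -25/36.
B^2 = -25/36 — circular case — the even/odd split gives cos and sin: l = 5/6, alpha*l = 2*pi/3, so exp(alpha B) = cos(2*pi/3) + (sin(2*pi/3)/(5/6))*B = -1/2 + (3*sqrt(3)/5)*B.
Answer: -1/2 + 31*sqrt(3)/60*e1 e2 - sqrt(3)/12*e1 e3 + sqrt(3)/10*e2 e3


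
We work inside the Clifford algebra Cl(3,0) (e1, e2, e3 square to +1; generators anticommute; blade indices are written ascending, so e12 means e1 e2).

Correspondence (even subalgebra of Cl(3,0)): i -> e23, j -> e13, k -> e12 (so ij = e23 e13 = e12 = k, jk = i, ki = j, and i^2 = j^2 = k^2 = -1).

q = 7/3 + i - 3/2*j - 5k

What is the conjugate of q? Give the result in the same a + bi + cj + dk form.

In blades: q = 7/3 - 5*e12 - 3/2*e13 + e23.
Quaternion conjugation is reversion on the even subalgebra: the scalar is fixed and every grade-2 blade flips sign, giving 7/3 + 5*e12 + 3/2*e13 - e23; translating back:
Answer: 7/3 - i + 3/2*j + 5k


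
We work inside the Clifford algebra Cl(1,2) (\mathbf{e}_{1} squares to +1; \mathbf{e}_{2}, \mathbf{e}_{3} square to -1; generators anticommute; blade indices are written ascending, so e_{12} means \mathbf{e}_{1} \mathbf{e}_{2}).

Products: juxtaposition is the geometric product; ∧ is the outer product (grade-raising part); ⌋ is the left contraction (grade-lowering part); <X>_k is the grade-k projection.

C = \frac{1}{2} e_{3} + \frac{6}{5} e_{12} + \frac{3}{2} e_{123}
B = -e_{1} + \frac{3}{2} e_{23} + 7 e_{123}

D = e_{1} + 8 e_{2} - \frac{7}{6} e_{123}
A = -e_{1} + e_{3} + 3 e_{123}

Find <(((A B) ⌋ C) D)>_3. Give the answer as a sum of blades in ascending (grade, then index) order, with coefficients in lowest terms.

step 1: -20 - \frac{9}{2} e_{1} + \frac{3}{2} e_{2} - 7 e_{12} + e_{13} - 10 e_{23} - \frac{3}{2} e_{123}
step 2: -\frac{123}{20} + \frac{84}{5} e_{1} - \frac{69}{10} e_{2} - \frac{41}{2} e_{3} - 24 e_{12} + \frac{9}{4} e_{13} - \frac{27}{4} e_{23} - 30 e_{123}
step 3: 37 + \frac{7119}{40} e_{1} - \frac{903}{40} e_{2} - \frac{113}{4} e_{3} + \frac{7043}{60} e_{12} - \frac{4229}{20} e_{13} + \frac{572}{5} e_{23} - \frac{703}{40} e_{123}
step 4: -\frac{703}{40} e_{123}
Answer: -\frac{703}{40} e_{123}


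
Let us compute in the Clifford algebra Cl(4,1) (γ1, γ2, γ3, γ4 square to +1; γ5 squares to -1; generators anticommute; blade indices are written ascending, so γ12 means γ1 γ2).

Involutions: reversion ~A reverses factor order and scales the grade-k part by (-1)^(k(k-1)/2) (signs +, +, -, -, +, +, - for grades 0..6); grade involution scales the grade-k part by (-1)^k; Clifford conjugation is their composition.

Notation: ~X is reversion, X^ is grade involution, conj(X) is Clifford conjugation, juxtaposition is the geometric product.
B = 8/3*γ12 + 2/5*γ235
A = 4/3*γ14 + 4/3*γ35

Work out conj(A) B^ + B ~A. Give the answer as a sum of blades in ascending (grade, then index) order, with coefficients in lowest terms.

first term: 8/15*γ2 - 32/9*γ24 - 32/9*γ1235 + 8/15*γ12345
second term: -8/15*γ2 + 32/9*γ24 - 32/9*γ1235 - 8/15*γ12345
Answer: -64/9*γ1235


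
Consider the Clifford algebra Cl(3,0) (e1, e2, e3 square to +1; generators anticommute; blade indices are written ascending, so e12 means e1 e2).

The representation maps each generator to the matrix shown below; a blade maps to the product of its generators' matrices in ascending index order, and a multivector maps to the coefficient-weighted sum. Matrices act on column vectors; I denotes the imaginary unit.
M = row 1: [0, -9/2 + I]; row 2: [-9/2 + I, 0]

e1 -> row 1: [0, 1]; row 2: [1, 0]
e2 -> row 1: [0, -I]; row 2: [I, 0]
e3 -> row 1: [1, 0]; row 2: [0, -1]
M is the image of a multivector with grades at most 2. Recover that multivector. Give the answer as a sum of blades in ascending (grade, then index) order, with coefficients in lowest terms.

Method: 1, rho(e1), rho(e2), rho(e3) form a trace-orthogonal basis of the 2x2 complex matrices (tr(X Y) = 2 if X = Y, else 0), so M = m0*1 + m1*rho(e1) + m2*rho(e2) + m3*rho(e3) with m0 = tr(M)/2 = 0, m1 = tr(M rho(e1))/2 = -9/2 + I, m2 = tr(M rho(e2))/2 = 0, m3 = tr(M rho(e3))/2 = 0.
Multiplying table entries, the bivector images are rho(e12) = I*rho(e3), rho(e13) = -I*rho(e2), rho(e23) = I*rho(e1); with real blade coefficients the real parts of m0..m3 are the coefficients of 1, e1, e2, e3 and the imaginary parts give the bivectors (e23: Im m1, e13: -Im m2, e12: Im m3).
Answer: -9/2*e1 + e23


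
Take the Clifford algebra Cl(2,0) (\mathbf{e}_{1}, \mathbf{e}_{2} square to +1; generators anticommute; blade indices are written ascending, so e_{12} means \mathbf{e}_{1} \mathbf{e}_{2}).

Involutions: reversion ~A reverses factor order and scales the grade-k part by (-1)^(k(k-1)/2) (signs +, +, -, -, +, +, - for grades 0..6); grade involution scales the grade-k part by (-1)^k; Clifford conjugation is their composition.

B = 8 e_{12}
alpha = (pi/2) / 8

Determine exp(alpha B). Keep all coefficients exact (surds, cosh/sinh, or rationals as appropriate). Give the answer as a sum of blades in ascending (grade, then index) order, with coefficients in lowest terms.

B^2 = (8)^2*(e_{12})^2 = 64*(-1) = -64 (a basis 2-blade squares to minus the product of its generators' squares).
B^2 = -64 — the series telescopes trigonometrically here: l = 8, alpha*l = \frac{\pi}{2}, so exp(alpha B) = cos(\frac{\pi}{2}) + (sin(\frac{\pi}{2})/8)*B = 0 + (\frac{1}{8})*B.
Answer: e_{12}


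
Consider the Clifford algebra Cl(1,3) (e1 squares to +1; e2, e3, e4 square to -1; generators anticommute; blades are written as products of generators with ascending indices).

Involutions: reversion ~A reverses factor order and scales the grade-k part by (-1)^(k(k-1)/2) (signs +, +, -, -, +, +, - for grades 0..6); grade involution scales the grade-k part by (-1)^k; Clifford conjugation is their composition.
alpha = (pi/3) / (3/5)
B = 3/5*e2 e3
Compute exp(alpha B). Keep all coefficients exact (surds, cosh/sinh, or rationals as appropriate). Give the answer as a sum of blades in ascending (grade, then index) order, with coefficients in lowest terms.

B^2 = (3/5)^2*(e2 e3)^2 = 9/25*(-1) = -9/25 (a basis 2-blade squares to minus the product of its generators' squares).
B^2 = -9/25 — a negative square means the series sums to a rotation: l = 3/5, alpha*l = pi/3, so exp(alpha B) = cos(pi/3) + (sin(pi/3)/(3/5))*B = 1/2 + (5*sqrt(3)/6)*B.
Answer: 1/2 + sqrt(3)/2*e2 e3
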